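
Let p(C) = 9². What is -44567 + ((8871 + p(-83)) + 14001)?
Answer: -21614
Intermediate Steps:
p(C) = 81
-44567 + ((8871 + p(-83)) + 14001) = -44567 + ((8871 + 81) + 14001) = -44567 + (8952 + 14001) = -44567 + 22953 = -21614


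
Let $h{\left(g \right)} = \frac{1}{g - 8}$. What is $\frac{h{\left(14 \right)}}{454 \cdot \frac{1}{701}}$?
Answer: $\frac{701}{2724} \approx 0.25734$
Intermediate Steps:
$h{\left(g \right)} = \frac{1}{-8 + g}$
$\frac{h{\left(14 \right)}}{454 \cdot \frac{1}{701}} = \frac{1}{\left(-8 + 14\right) \frac{454}{701}} = \frac{1}{6 \cdot 454 \cdot \frac{1}{701}} = \frac{1}{6 \cdot \frac{454}{701}} = \frac{1}{6} \cdot \frac{701}{454} = \frac{701}{2724}$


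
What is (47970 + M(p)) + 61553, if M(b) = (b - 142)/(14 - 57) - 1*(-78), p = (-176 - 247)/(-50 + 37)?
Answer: 61268382/559 ≈ 1.0960e+5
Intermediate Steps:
p = 423/13 (p = -423/(-13) = -423*(-1/13) = 423/13 ≈ 32.538)
M(b) = 3496/43 - b/43 (M(b) = (-142 + b)/(-43) + 78 = (-142 + b)*(-1/43) + 78 = (142/43 - b/43) + 78 = 3496/43 - b/43)
(47970 + M(p)) + 61553 = (47970 + (3496/43 - 1/43*423/13)) + 61553 = (47970 + (3496/43 - 423/559)) + 61553 = (47970 + 45025/559) + 61553 = 26860255/559 + 61553 = 61268382/559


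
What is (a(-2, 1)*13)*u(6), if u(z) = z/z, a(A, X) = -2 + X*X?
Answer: -13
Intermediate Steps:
a(A, X) = -2 + X²
u(z) = 1
(a(-2, 1)*13)*u(6) = ((-2 + 1²)*13)*1 = ((-2 + 1)*13)*1 = -1*13*1 = -13*1 = -13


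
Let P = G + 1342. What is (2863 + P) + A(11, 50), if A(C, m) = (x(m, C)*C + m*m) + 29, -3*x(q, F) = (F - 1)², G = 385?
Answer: 20257/3 ≈ 6752.3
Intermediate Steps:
x(q, F) = -(-1 + F)²/3 (x(q, F) = -(F - 1)²/3 = -(-1 + F)²/3)
A(C, m) = 29 + m² - C*(-1 + C)²/3 (A(C, m) = ((-(-1 + C)²/3)*C + m*m) + 29 = (-C*(-1 + C)²/3 + m²) + 29 = (m² - C*(-1 + C)²/3) + 29 = 29 + m² - C*(-1 + C)²/3)
P = 1727 (P = 385 + 1342 = 1727)
(2863 + P) + A(11, 50) = (2863 + 1727) + (29 + 50² - ⅓*11*(-1 + 11)²) = 4590 + (29 + 2500 - ⅓*11*10²) = 4590 + (29 + 2500 - ⅓*11*100) = 4590 + (29 + 2500 - 1100/3) = 4590 + 6487/3 = 20257/3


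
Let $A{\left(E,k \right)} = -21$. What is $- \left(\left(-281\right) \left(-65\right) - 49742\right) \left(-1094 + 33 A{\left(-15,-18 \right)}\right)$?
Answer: $-56249399$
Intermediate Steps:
$- \left(\left(-281\right) \left(-65\right) - 49742\right) \left(-1094 + 33 A{\left(-15,-18 \right)}\right) = - \left(\left(-281\right) \left(-65\right) - 49742\right) \left(-1094 + 33 \left(-21\right)\right) = - \left(18265 - 49742\right) \left(-1094 - 693\right) = - \left(-31477\right) \left(-1787\right) = \left(-1\right) 56249399 = -56249399$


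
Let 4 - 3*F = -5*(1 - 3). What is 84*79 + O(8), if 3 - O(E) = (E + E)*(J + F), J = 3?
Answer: 6623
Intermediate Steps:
F = -2 (F = 4/3 - (-5)*(1 - 3)/3 = 4/3 - (-5)*(-2)/3 = 4/3 - ⅓*10 = 4/3 - 10/3 = -2)
O(E) = 3 - 2*E (O(E) = 3 - (E + E)*(3 - 2) = 3 - 2*E)
84*79 + O(8) = 84*79 + (3 - 2*8) = 6636 + (3 - 16) = 6636 - 13 = 6623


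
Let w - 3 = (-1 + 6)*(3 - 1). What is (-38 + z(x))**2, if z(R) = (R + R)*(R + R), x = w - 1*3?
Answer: 131044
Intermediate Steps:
w = 13 (w = 3 + (-1 + 6)*(3 - 1) = 3 + 5*2 = 3 + 10 = 13)
x = 10 (x = 13 - 1*3 = 13 - 3 = 10)
z(R) = 4*R**2 (z(R) = (2*R)*(2*R) = 4*R**2)
(-38 + z(x))**2 = (-38 + 4*10**2)**2 = (-38 + 4*100)**2 = (-38 + 400)**2 = 362**2 = 131044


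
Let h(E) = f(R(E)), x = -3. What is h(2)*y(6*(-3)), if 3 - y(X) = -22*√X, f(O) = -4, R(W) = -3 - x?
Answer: -12 - 264*I*√2 ≈ -12.0 - 373.35*I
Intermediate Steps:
R(W) = 0 (R(W) = -3 - 1*(-3) = -3 + 3 = 0)
h(E) = -4
y(X) = 3 + 22*√X (y(X) = 3 - (-22)*√X = 3 + 22*√X)
h(2)*y(6*(-3)) = -4*(3 + 22*√(6*(-3))) = -4*(3 + 22*√(-18)) = -4*(3 + 22*(3*I*√2)) = -4*(3 + 66*I*√2) = -12 - 264*I*√2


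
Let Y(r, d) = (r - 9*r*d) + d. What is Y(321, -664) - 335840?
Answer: 1582113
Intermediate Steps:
Y(r, d) = d + r - 9*d*r (Y(r, d) = (r - 9*d*r) + d = d + r - 9*d*r)
Y(321, -664) - 335840 = (-664 + 321 - 9*(-664)*321) - 335840 = (-664 + 321 + 1918296) - 335840 = 1917953 - 335840 = 1582113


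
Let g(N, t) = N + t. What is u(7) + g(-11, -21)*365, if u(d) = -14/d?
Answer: -11682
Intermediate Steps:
u(7) + g(-11, -21)*365 = -14/7 + (-11 - 21)*365 = -14*⅐ - 32*365 = -2 - 11680 = -11682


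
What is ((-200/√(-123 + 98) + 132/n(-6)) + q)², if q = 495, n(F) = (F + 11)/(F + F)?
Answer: 753881/25 + 14256*I ≈ 30155.0 + 14256.0*I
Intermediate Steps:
n(F) = (11 + F)/(2*F) (n(F) = (11 + F)/((2*F)) = (11 + F)*(1/(2*F)) = (11 + F)/(2*F))
((-200/√(-123 + 98) + 132/n(-6)) + q)² = ((-200/√(-123 + 98) + 132/(((½)*(11 - 6)/(-6)))) + 495)² = ((-200*(-I/5) + 132/(((½)*(-⅙)*5))) + 495)² = ((-200*(-I/5) + 132/(-5/12)) + 495)² = ((-(-40)*I + 132*(-12/5)) + 495)² = ((40*I - 1584/5) + 495)² = ((-1584/5 + 40*I) + 495)² = (891/5 + 40*I)²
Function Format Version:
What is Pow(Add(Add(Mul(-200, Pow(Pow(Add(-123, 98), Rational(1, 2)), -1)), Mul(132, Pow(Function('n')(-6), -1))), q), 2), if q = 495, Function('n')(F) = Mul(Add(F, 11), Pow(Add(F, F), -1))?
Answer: Add(Rational(753881, 25), Mul(14256, I)) ≈ Add(30155., Mul(14256., I))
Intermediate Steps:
Function('n')(F) = Mul(Rational(1, 2), Pow(F, -1), Add(11, F)) (Function('n')(F) = Mul(Add(11, F), Pow(Mul(2, F), -1)) = Mul(Add(11, F), Mul(Rational(1, 2), Pow(F, -1))) = Mul(Rational(1, 2), Pow(F, -1), Add(11, F)))
Pow(Add(Add(Mul(-200, Pow(Pow(Add(-123, 98), Rational(1, 2)), -1)), Mul(132, Pow(Function('n')(-6), -1))), q), 2) = Pow(Add(Add(Mul(-200, Pow(Pow(Add(-123, 98), Rational(1, 2)), -1)), Mul(132, Pow(Mul(Rational(1, 2), Pow(-6, -1), Add(11, -6)), -1))), 495), 2) = Pow(Add(Add(Mul(-200, Pow(Pow(-25, Rational(1, 2)), -1)), Mul(132, Pow(Mul(Rational(1, 2), Rational(-1, 6), 5), -1))), 495), 2) = Pow(Add(Add(Mul(-200, Pow(Mul(5, I), -1)), Mul(132, Pow(Rational(-5, 12), -1))), 495), 2) = Pow(Add(Add(Mul(-200, Mul(Rational(-1, 5), I)), Mul(132, Rational(-12, 5))), 495), 2) = Pow(Add(Add(Mul(40, I), Rational(-1584, 5)), 495), 2) = Pow(Add(Add(Rational(-1584, 5), Mul(40, I)), 495), 2) = Pow(Add(Rational(891, 5), Mul(40, I)), 2)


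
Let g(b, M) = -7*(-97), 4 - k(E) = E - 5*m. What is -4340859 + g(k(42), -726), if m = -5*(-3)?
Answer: -4340180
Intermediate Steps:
m = 15
k(E) = 79 - E (k(E) = 4 - (E - 5*15) = 4 - (E - 75) = 4 - (-75 + E) = 4 + (75 - E) = 79 - E)
g(b, M) = 679
-4340859 + g(k(42), -726) = -4340859 + 679 = -4340180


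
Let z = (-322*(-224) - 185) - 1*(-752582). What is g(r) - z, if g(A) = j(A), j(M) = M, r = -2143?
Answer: -826668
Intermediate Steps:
g(A) = A
z = 824525 (z = (72128 - 185) + 752582 = 71943 + 752582 = 824525)
g(r) - z = -2143 - 1*824525 = -2143 - 824525 = -826668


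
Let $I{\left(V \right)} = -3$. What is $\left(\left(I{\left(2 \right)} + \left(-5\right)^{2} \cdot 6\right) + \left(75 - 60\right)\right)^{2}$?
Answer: $26244$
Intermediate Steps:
$\left(\left(I{\left(2 \right)} + \left(-5\right)^{2} \cdot 6\right) + \left(75 - 60\right)\right)^{2} = \left(\left(-3 + \left(-5\right)^{2} \cdot 6\right) + \left(75 - 60\right)\right)^{2} = \left(\left(-3 + 25 \cdot 6\right) + \left(75 - 60\right)\right)^{2} = \left(\left(-3 + 150\right) + 15\right)^{2} = \left(147 + 15\right)^{2} = 162^{2} = 26244$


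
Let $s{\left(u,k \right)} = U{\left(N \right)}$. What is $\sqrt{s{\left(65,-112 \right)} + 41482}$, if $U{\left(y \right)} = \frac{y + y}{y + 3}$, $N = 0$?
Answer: $\sqrt{41482} \approx 203.67$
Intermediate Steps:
$U{\left(y \right)} = \frac{2 y}{3 + y}$
$s{\left(u,k \right)} = 0$ ($s{\left(u,k \right)} = 2 \cdot 0 \frac{1}{3 + 0} = 2 \cdot 0 \cdot \frac{1}{3} = 0$)
$\sqrt{s{\left(65,-112 \right)} + 41482} = \sqrt{0 + 41482} = \sqrt{41482}$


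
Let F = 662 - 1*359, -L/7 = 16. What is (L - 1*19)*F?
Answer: -39693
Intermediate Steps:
L = -112 (L = -7*16 = -112)
F = 303 (F = 662 - 359 = 303)
(L - 1*19)*F = (-112 - 1*19)*303 = (-112 - 19)*303 = -131*303 = -39693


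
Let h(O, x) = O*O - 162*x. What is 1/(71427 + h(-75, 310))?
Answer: 1/26832 ≈ 3.7269e-5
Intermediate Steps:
h(O, x) = O² - 162*x
1/(71427 + h(-75, 310)) = 1/(71427 + ((-75)² - 162*310)) = 1/(71427 + (5625 - 50220)) = 1/(71427 - 44595) = 1/26832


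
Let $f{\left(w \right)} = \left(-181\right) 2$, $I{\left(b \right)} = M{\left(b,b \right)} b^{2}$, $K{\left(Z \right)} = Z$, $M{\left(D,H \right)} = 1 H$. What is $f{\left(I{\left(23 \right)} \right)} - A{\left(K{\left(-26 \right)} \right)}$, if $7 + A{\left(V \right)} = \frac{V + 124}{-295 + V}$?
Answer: $- \frac{113857}{321} \approx -354.69$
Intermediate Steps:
$M{\left(D,H \right)} = H$
$I{\left(b \right)} = b^{3}$ ($I{\left(b \right)} = b b^{2} = b^{3}$)
$f{\left(w \right)} = -362$
$A{\left(V \right)} = -7 + \frac{124 + V}{-295 + V}$ ($A{\left(V \right)} = -7 + \frac{V + 124}{-295 + V} = -7 + \frac{124 + V}{-295 + V}$)
$f{\left(I{\left(23 \right)} \right)} - A{\left(K{\left(-26 \right)} \right)} = -362 - \frac{2189 - -156}{-295 - 26} = -362 - \frac{2189 + 156}{-321} = -362 - \left(- \frac{1}{321}\right) 2345 = -362 - - \frac{2345}{321} = -362 + \frac{2345}{321} = - \frac{113857}{321}$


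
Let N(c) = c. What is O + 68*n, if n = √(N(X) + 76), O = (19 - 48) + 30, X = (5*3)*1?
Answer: 1 + 68*√91 ≈ 649.68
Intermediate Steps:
X = 15 (X = 15*1 = 15)
O = 1 (O = -29 + 30 = 1)
n = √91 (n = √(15 + 76) = √91 ≈ 9.5394)
O + 68*n = 1 + 68*√91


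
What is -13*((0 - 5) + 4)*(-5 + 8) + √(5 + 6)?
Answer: 39 + √11 ≈ 42.317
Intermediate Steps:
-13*((0 - 5) + 4)*(-5 + 8) + √(5 + 6) = -13*(-5 + 4)*3 + √11 = -(-13)*3 + √11 = -13*(-3) + √11 = 39 + √11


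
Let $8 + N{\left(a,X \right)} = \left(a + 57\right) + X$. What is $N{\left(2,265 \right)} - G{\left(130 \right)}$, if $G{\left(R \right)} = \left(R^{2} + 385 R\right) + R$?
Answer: $-66764$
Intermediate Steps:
$N{\left(a,X \right)} = 49 + X + a$ ($N{\left(a,X \right)} = -8 + \left(\left(a + 57\right) + X\right) = -8 + \left(\left(57 + a\right) + X\right) = -8 + \left(57 + X + a\right) = 49 + X + a$)
$G{\left(R \right)} = R^{2} + 386 R$
$N{\left(2,265 \right)} - G{\left(130 \right)} = \left(49 + 265 + 2\right) - 130 \left(386 + 130\right) = 316 - 130 \cdot 516 = 316 - 67080 = -66764$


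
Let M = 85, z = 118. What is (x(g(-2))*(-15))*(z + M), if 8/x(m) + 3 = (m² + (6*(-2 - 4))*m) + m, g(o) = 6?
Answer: 8120/59 ≈ 137.63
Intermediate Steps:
x(m) = 8/(-3 + m² - 35*m) (x(m) = 8/(-3 + ((m² + (6*(-2 - 4))*m) + m)) = 8/(-3 + ((m² + (6*(-6))*m) + m)) = 8/(-3 + ((m² - 36*m) + m)) = 8/(-3 + (m² - 35*m)) = 8/(-3 + m² - 35*m))
(x(g(-2))*(-15))*(z + M) = ((8/(-3 + 6² - 35*6))*(-15))*(118 + 85) = ((8/(-3 + 36 - 210))*(-15))*203 = ((8/(-177))*(-15))*203 = ((8*(-1/177))*(-15))*203 = -8/177*(-15)*203 = (40/59)*203 = 8120/59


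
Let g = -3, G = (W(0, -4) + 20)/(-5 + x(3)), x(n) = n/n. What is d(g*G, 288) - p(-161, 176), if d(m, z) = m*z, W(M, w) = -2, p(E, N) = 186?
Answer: 3702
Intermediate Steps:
x(n) = 1
G = -9/2 (G = (-2 + 20)/(-5 + 1) = 18/(-4) = 18*(-1/4) = -9/2 ≈ -4.5000)
d(g*G, 288) - p(-161, 176) = -3*(-9/2)*288 - 1*186 = (27/2)*288 - 186 = 3888 - 186 = 3702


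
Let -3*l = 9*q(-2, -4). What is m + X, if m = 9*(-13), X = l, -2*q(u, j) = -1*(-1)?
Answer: -231/2 ≈ -115.50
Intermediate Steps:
q(u, j) = -½ (q(u, j) = -(-1)*(-1)/2 = -½*1 = -½)
l = 3/2 (l = -3*(-1)/2 = -⅓*(-9/2) = 3/2 ≈ 1.5000)
X = 3/2 ≈ 1.5000
m = -117
m + X = -117 + 3/2 = -231/2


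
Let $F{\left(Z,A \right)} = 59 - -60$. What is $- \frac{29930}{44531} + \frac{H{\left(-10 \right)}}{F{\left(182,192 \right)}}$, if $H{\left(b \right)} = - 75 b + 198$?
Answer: $\frac{38653718}{5299189} \approx 7.2943$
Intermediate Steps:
$H{\left(b \right)} = 198 - 75 b$
$F{\left(Z,A \right)} = 119$ ($F{\left(Z,A \right)} = 59 + 60 = 119$)
$- \frac{29930}{44531} + \frac{H{\left(-10 \right)}}{F{\left(182,192 \right)}} = - \frac{29930}{44531} + \frac{198 - -750}{119} = \left(-29930\right) \frac{1}{44531} + \left(198 + 750\right) \frac{1}{119} = - \frac{29930}{44531} + 948 \cdot \frac{1}{119} = - \frac{29930}{44531} + \frac{948}{119} = \frac{38653718}{5299189}$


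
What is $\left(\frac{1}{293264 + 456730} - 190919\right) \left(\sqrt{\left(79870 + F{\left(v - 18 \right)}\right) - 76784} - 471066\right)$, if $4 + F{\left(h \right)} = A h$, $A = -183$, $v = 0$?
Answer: $\frac{11241841271221835}{124999} - \frac{143188104485 \sqrt{1594}}{374997} \approx 8.992 \cdot 10^{10}$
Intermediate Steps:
$F{\left(h \right)} = -4 - 183 h$
$\left(\frac{1}{293264 + 456730} - 190919\right) \left(\sqrt{\left(79870 + F{\left(v - 18 \right)}\right) - 76784} - 471066\right) = \left(\frac{1}{293264 + 456730} - 190919\right) \left(\sqrt{\left(79870 - \left(4 + 183 \left(0 - 18\right)\right)\right) - 76784} - 471066\right) = \left(\frac{1}{749994} - 190919\right) \left(\sqrt{\left(79870 - \left(4 + 183 \left(0 - 18\right)\right)\right) - 76784} - 471066\right) = \left(\frac{1}{749994} - 190919\right) \left(\sqrt{\left(79870 - -3290\right) - 76784} - 471066\right) = - \frac{143188104485 \left(\sqrt{\left(79870 + \left(-4 + 3294\right)\right) - 76784} - 471066\right)}{749994} = - \frac{143188104485 \left(\sqrt{\left(79870 + 3290\right) - 76784} - 471066\right)}{749994} = - \frac{143188104485 \left(\sqrt{83160 - 76784} - 471066\right)}{749994} = - \frac{143188104485 \left(\sqrt{6376} - 471066\right)}{749994} = - \frac{143188104485 \left(2 \sqrt{1594} - 471066\right)}{749994} = - \frac{143188104485 \left(-471066 + 2 \sqrt{1594}\right)}{749994} = \frac{11241841271221835}{124999} - \frac{143188104485 \sqrt{1594}}{374997}$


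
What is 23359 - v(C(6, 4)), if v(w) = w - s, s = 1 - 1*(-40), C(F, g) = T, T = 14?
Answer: 23386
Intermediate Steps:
C(F, g) = 14
s = 41 (s = 1 + 40 = 41)
v(w) = -41 + w (v(w) = w - 1*41 = w - 41 = -41 + w)
23359 - v(C(6, 4)) = 23359 - (-41 + 14) = 23359 - 1*(-27) = 23359 + 27 = 23386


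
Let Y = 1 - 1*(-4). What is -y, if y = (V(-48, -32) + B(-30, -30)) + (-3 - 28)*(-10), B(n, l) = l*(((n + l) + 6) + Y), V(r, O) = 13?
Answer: -1793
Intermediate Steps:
Y = 5 (Y = 1 + 4 = 5)
B(n, l) = l*(11 + l + n) (B(n, l) = l*(((n + l) + 6) + 5) = l*(((l + n) + 6) + 5) = l*((6 + l + n) + 5) = l*(11 + l + n))
y = 1793 (y = (13 - 30*(11 - 30 - 30)) + (-3 - 28)*(-10) = (13 - 30*(-49)) - 31*(-10) = (13 + 1470) + 310 = 1483 + 310 = 1793)
-y = -1*1793 = -1793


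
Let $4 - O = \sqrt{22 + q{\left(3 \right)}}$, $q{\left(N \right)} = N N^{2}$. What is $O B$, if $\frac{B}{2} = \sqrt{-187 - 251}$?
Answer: $- 6 i \sqrt{438} \approx - 125.57 i$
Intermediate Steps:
$q{\left(N \right)} = N^{3}$
$O = -3$ ($O = 4 - \sqrt{22 + 3^{3}} = 4 - \sqrt{22 + 27} = 4 - \sqrt{49} = 4 - 7 = -3$)
$B = 2 i \sqrt{438}$ ($B = 2 \sqrt{-187 - 251} = 2 \sqrt{-438} = 2 i \sqrt{438} \approx 41.857 i$)
$O B = - 3 \cdot 2 i \sqrt{438} = - 6 i \sqrt{438}$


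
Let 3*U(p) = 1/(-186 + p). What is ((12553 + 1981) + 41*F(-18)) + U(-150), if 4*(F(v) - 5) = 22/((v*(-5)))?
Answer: 74297183/5040 ≈ 14742.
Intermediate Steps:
F(v) = 5 - 11/(10*v) (F(v) = 5 + (22/((v*(-5))))/4 = 5 + (22/((-5*v)))/4 = 5 + (22*(-1/(5*v)))/4 = 5 + (-22/(5*v))/4 = 5 - 11/(10*v))
U(p) = 1/(3*(-186 + p))
((12553 + 1981) + 41*F(-18)) + U(-150) = ((12553 + 1981) + 41*(5 - 11/10/(-18))) + 1/(3*(-186 - 150)) = (14534 + 41*(5 - 11/10*(-1/18))) + (⅓)/(-336) = (14534 + 41*(5 + 11/180)) + (⅓)*(-1/336) = (14534 + 41*(911/180)) - 1/1008 = (14534 + 37351/180) - 1/1008 = 2653471/180 - 1/1008 = 74297183/5040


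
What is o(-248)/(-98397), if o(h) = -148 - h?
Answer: -100/98397 ≈ -0.0010163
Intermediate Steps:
o(-248)/(-98397) = (-148 - 1*(-248))/(-98397) = (-148 + 248)*(-1/98397) = 100*(-1/98397) = -100/98397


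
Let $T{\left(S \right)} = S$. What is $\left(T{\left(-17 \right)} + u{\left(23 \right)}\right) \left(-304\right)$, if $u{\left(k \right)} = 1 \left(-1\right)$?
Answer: $5472$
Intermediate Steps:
$u{\left(k \right)} = -1$
$\left(T{\left(-17 \right)} + u{\left(23 \right)}\right) \left(-304\right) = \left(-17 - 1\right) \left(-304\right) = \left(-18\right) \left(-304\right) = 5472$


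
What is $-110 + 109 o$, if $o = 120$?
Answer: $12970$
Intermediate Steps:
$-110 + 109 o = -110 + 109 \cdot 120 = -110 + 13080 = 12970$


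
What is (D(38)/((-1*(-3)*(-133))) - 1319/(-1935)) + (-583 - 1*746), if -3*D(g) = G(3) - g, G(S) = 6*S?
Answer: -341853668/257355 ≈ -1328.3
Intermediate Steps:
D(g) = -6 + g/3 (D(g) = -(6*3 - g)/3 = -(18 - g)/3 = -6 + g/3)
(D(38)/((-1*(-3)*(-133))) - 1319/(-1935)) + (-583 - 1*746) = ((-6 + (⅓)*38)/((-1*(-3)*(-133))) - 1319/(-1935)) + (-583 - 1*746) = ((-6 + 38/3)/((3*(-133))) - 1319*(-1/1935)) + (-583 - 746) = ((20/3)/(-399) + 1319/1935) - 1329 = ((20/3)*(-1/399) + 1319/1935) - 1329 = (-20/1197 + 1319/1935) - 1329 = 171127/257355 - 1329 = -341853668/257355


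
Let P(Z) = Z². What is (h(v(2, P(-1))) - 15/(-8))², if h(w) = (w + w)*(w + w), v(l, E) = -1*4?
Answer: 277729/64 ≈ 4339.5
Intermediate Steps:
v(l, E) = -4
h(w) = 4*w² (h(w) = (2*w)*(2*w) = 4*w²)
(h(v(2, P(-1))) - 15/(-8))² = (4*(-4)² - 15/(-8))² = (4*16 - 15*(-⅛))² = (64 + 15/8)² = (527/8)² = 277729/64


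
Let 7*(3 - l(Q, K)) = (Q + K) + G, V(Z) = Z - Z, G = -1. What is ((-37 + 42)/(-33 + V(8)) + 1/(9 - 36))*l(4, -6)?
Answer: -64/99 ≈ -0.64646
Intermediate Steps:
V(Z) = 0
l(Q, K) = 22/7 - K/7 - Q/7 (l(Q, K) = 3 - ((Q + K) - 1)/7 = 3 - ((K + Q) - 1)/7 = 3 - (-1 + K + Q)/7 = 3 + (⅐ - K/7 - Q/7) = 22/7 - K/7 - Q/7)
((-37 + 42)/(-33 + V(8)) + 1/(9 - 36))*l(4, -6) = ((-37 + 42)/(-33 + 0) + 1/(9 - 36))*(22/7 - ⅐*(-6) - ⅐*4) = (5/(-33) + 1/(-27))*(22/7 + 6/7 - 4/7) = (5*(-1/33) - 1/27)*(24/7) = (-5/33 - 1/27)*(24/7) = -56/297*24/7 = -64/99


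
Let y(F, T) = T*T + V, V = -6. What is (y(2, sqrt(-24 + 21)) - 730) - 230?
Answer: -969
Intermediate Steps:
y(F, T) = -6 + T**2 (y(F, T) = T*T - 6 = T**2 - 6 = -6 + T**2)
(y(2, sqrt(-24 + 21)) - 730) - 230 = ((-6 + (sqrt(-24 + 21))**2) - 730) - 230 = ((-6 + (sqrt(-3))**2) - 730) - 230 = ((-6 + (I*sqrt(3))**2) - 730) - 230 = ((-6 - 3) - 730) - 230 = (-9 - 730) - 230 = -739 - 230 = -969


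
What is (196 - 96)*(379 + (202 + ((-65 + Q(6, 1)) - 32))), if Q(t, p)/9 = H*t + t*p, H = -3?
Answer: 37600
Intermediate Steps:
Q(t, p) = -27*t + 9*p*t (Q(t, p) = 9*(-3*t + t*p) = 9*(-3*t + p*t) = -27*t + 9*p*t)
(196 - 96)*(379 + (202 + ((-65 + Q(6, 1)) - 32))) = (196 - 96)*(379 + (202 + ((-65 + 9*6*(-3 + 1)) - 32))) = 100*(379 + (202 + ((-65 + 9*6*(-2)) - 32))) = 100*(379 + (202 + ((-65 - 108) - 32))) = 100*(379 + (202 + (-173 - 32))) = 100*(379 + (202 - 205)) = 100*(379 - 3) = 100*376 = 37600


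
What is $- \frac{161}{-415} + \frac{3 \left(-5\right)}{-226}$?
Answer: $\frac{42611}{93790} \approx 0.45432$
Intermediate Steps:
$- \frac{161}{-415} + \frac{3 \left(-5\right)}{-226} = \left(-161\right) \left(- \frac{1}{415}\right) - - \frac{15}{226} = \frac{161}{415} + \frac{15}{226} = \frac{42611}{93790}$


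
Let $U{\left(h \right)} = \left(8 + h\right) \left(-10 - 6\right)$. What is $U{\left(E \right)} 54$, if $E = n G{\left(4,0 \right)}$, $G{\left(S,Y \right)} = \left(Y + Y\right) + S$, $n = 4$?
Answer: $-20736$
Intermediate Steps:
$G{\left(S,Y \right)} = S + 2 Y$ ($G{\left(S,Y \right)} = 2 Y + S = S + 2 Y$)
$E = 16$ ($E = 4 \left(4 + 2 \cdot 0\right) = 4 \left(4 + 0\right) = 4 \cdot 4 = 16$)
$U{\left(h \right)} = -128 - 16 h$ ($U{\left(h \right)} = \left(8 + h\right) \left(-16\right) = -128 - 16 h$)
$U{\left(E \right)} 54 = \left(-128 - 256\right) 54 = \left(-384\right) 54 = -20736$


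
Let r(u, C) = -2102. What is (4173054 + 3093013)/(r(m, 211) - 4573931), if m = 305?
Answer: -7266067/4576033 ≈ -1.5879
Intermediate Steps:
(4173054 + 3093013)/(r(m, 211) - 4573931) = (4173054 + 3093013)/(-2102 - 4573931) = 7266067/(-4576033) = 7266067*(-1/4576033) = -7266067/4576033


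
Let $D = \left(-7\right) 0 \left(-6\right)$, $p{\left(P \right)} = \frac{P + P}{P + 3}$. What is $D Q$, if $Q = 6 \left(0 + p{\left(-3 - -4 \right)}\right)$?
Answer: $0$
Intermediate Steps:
$p{\left(P \right)} = \frac{2 P}{3 + P}$
$D = 0$ ($D = 0 \left(-6\right) = 0$)
$Q = 3$ ($Q = 6 \left(0 + \frac{2 \left(-3 - -4\right)}{3 - -1}\right) = 6 \left(0 + \frac{2 \left(-3 + 4\right)}{3 + \left(-3 + 4\right)}\right) = 6 \left(0 + 2 \cdot 1 \frac{1}{3 + 1}\right) = 6 \left(0 + 2 \cdot 1 \cdot \frac{1}{4}\right) = 6 \left(0 + \frac{1}{2}\right) = 6 \cdot \frac{1}{2} = 3$)
$D Q = 0 \cdot 3 = 0$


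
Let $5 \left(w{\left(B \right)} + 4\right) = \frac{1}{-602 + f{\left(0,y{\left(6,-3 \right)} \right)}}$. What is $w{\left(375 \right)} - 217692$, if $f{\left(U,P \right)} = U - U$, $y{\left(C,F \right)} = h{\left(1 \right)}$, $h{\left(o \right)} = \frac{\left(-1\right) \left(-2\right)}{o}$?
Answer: $- \frac{655264961}{3010} \approx -2.177 \cdot 10^{5}$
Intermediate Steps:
$h{\left(o \right)} = \frac{2}{o}$
$y{\left(C,F \right)} = 2$ ($y{\left(C,F \right)} = \frac{2}{1} = 2 \cdot 1 = 2$)
$f{\left(U,P \right)} = 0$
$w{\left(B \right)} = - \frac{12041}{3010}$ ($w{\left(B \right)} = -4 + \frac{1}{5 \left(-602 + 0\right)} = -4 + \frac{1}{5 \left(-602\right)} = -4 + \frac{1}{5} \left(- \frac{1}{602}\right) = -4 - \frac{1}{3010} = - \frac{12041}{3010}$)
$w{\left(375 \right)} - 217692 = - \frac{12041}{3010} - 217692 = - \frac{655264961}{3010}$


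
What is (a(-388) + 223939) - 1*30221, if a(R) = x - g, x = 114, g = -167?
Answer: 193999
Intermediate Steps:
a(R) = 281 (a(R) = 114 - 1*(-167) = 114 + 167 = 281)
(a(-388) + 223939) - 1*30221 = (281 + 223939) - 1*30221 = 224220 - 30221 = 193999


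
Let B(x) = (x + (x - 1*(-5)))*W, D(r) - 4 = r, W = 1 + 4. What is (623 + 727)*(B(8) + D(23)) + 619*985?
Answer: 787915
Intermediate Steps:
W = 5
D(r) = 4 + r
B(x) = 25 + 10*x (B(x) = (x + (x - 1*(-5)))*5 = (x + (x + 5))*5 = (x + (5 + x))*5 = (5 + 2*x)*5 = 25 + 10*x)
(623 + 727)*(B(8) + D(23)) + 619*985 = (623 + 727)*((25 + 10*8) + (4 + 23)) + 619*985 = 1350*((25 + 80) + 27) + 609715 = 1350*(105 + 27) + 609715 = 1350*132 + 609715 = 178200 + 609715 = 787915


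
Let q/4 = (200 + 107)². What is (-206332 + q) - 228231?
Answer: -57567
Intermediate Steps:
q = 376996 (q = 4*(200 + 107)² = 4*307² = 4*94249 = 376996)
(-206332 + q) - 228231 = (-206332 + 376996) - 228231 = 170664 - 228231 = -57567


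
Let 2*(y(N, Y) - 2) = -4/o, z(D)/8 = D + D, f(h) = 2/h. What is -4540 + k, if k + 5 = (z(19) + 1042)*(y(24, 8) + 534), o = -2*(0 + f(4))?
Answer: 719603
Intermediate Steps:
o = -1 (o = -2*(0 + 2/4) = -2*(0 + 2*(¼)) = -2*(0 + ½) = -2*½ = -1)
z(D) = 16*D (z(D) = 8*(D + D) = 8*(2*D) = 16*D)
y(N, Y) = 4 (y(N, Y) = 2 + (-4/(-1))/2 = 2 + (-4*(-1))/2 = 2 + (½)*4 = 2 + 2 = 4)
k = 724143 (k = -5 + (16*19 + 1042)*(4 + 534) = -5 + (304 + 1042)*538 = -5 + 1346*538 = -5 + 724148 = 724143)
-4540 + k = -4540 + 724143 = 719603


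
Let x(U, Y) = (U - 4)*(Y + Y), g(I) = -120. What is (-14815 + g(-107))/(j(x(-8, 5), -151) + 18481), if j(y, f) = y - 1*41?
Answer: -2987/3664 ≈ -0.81523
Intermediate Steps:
x(U, Y) = 2*Y*(-4 + U) (x(U, Y) = (-4 + U)*(2*Y) = 2*Y*(-4 + U))
j(y, f) = -41 + y (j(y, f) = y - 41 = -41 + y)
(-14815 + g(-107))/(j(x(-8, 5), -151) + 18481) = (-14815 - 120)/((-41 + 2*5*(-4 - 8)) + 18481) = -14935/((-41 + 2*5*(-12)) + 18481) = -14935/((-41 - 120) + 18481) = -14935/(-161 + 18481) = -14935/18320 = -14935*1/18320 = -2987/3664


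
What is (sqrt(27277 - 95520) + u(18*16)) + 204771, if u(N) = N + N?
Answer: 205347 + I*sqrt(68243) ≈ 2.0535e+5 + 261.23*I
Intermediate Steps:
u(N) = 2*N
(sqrt(27277 - 95520) + u(18*16)) + 204771 = (sqrt(27277 - 95520) + 2*(18*16)) + 204771 = (sqrt(-68243) + 2*288) + 204771 = (I*sqrt(68243) + 576) + 204771 = (576 + I*sqrt(68243)) + 204771 = 205347 + I*sqrt(68243)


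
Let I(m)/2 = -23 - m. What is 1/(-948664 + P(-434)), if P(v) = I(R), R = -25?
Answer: -1/948660 ≈ -1.0541e-6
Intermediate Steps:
I(m) = -46 - 2*m (I(m) = 2*(-23 - m) = -46 - 2*m)
P(v) = 4 (P(v) = -46 - 2*(-25) = -46 + 50 = 4)
1/(-948664 + P(-434)) = 1/(-948664 + 4) = 1/(-948660) = -1/948660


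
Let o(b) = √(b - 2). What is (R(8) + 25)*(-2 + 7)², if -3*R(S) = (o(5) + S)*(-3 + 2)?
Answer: 2075/3 + 25*√3/3 ≈ 706.10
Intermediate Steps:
o(b) = √(-2 + b)
R(S) = S/3 + √3/3 (R(S) = -(√(-2 + 5) + S)*(-3 + 2)/3 = -(√3 + S)*(-1)/3 = -(S + √3)*(-1)/3 = -(-S - √3)/3 = S/3 + √3/3)
(R(8) + 25)*(-2 + 7)² = (((⅓)*8 + √3/3) + 25)*(-2 + 7)² = ((8/3 + √3/3) + 25)*5² = (83/3 + √3/3)*25 = 2075/3 + 25*√3/3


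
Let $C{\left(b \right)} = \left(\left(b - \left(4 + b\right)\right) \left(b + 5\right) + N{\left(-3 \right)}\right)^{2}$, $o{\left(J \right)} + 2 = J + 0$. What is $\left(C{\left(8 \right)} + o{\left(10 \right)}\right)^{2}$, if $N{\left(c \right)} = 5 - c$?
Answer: $3779136$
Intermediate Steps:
$o{\left(J \right)} = -2 + J$ ($o{\left(J \right)} = -2 + \left(J + 0\right) = -2 + J$)
$C{\left(b \right)} = \left(-12 - 4 b\right)^{2}$ ($C{\left(b \right)} = \left(\left(b - \left(4 + b\right)\right) \left(b + 5\right) + \left(5 - -3\right)\right)^{2} = \left(- 4 \left(5 + b\right) + \left(5 + 3\right)\right)^{2} = \left(\left(-20 - 4 b\right) + 8\right)^{2} = \left(-12 - 4 b\right)^{2}$)
$\left(C{\left(8 \right)} + o{\left(10 \right)}\right)^{2} = \left(16 \left(3 + 8\right)^{2} + \left(-2 + 10\right)\right)^{2} = \left(16 \cdot 11^{2} + 8\right)^{2} = \left(16 \cdot 121 + 8\right)^{2} = \left(1936 + 8\right)^{2} = 1944^{2} = 3779136$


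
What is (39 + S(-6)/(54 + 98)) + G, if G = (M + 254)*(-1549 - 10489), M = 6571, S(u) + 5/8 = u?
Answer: -99905722229/1216 ≈ -8.2159e+7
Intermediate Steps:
S(u) = -5/8 + u
G = -82159350 (G = (6571 + 254)*(-1549 - 10489) = 6825*(-12038) = -82159350)
(39 + S(-6)/(54 + 98)) + G = (39 + (-5/8 - 6)/(54 + 98)) - 82159350 = (39 - 53/8/152) - 82159350 = (39 - 53/8*1/152) - 82159350 = (39 - 53/1216) - 82159350 = 47371/1216 - 82159350 = -99905722229/1216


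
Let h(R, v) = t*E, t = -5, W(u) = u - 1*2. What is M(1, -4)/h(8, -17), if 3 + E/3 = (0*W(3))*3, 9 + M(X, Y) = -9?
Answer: -⅖ ≈ -0.40000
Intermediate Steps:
M(X, Y) = -18 (M(X, Y) = -9 - 9 = -18)
W(u) = -2 + u (W(u) = u - 2 = -2 + u)
E = -9 (E = -9 + 3*((0*(-2 + 3))*3) = -9 + 3*((0*1)*3) = -9 + 3*(0*3) = -9 + 3*0 = -9 + 0 = -9)
h(R, v) = 45 (h(R, v) = -5*(-9) = 45)
M(1, -4)/h(8, -17) = -18/45 = -18*1/45 = -⅖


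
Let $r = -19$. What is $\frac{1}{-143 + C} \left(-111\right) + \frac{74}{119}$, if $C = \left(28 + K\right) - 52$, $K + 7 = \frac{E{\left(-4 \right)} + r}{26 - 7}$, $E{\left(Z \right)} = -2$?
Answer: $\frac{165723}{131971} \approx 1.2558$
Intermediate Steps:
$K = - \frac{154}{19}$ ($K = -7 + \frac{-2 - 19}{26 - 7} = -7 - \frac{21}{19} = - \frac{154}{19} \approx -8.1053$)
$C = - \frac{610}{19}$ ($C = \left(28 - \frac{154}{19}\right) - 52 = \frac{378}{19} - 52 = - \frac{610}{19} \approx -32.105$)
$\frac{1}{-143 + C} \left(-111\right) + \frac{74}{119} = \frac{1}{-143 - \frac{610}{19}} \left(-111\right) + \frac{74}{119} = \frac{1}{- \frac{3327}{19}} \left(-111\right) + 74 \cdot \frac{1}{119} = \left(- \frac{19}{3327}\right) \left(-111\right) + \frac{74}{119} = \frac{703}{1109} + \frac{74}{119} = \frac{165723}{131971}$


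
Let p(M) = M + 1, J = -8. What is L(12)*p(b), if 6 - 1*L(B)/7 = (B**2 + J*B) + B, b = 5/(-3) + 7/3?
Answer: -630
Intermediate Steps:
b = 2/3 (b = 5*(-1/3) + 7*(1/3) = -5/3 + 7/3 = 2/3 ≈ 0.66667)
p(M) = 1 + M
L(B) = 42 - 7*B**2 + 49*B (L(B) = 42 - 7*((B**2 - 8*B) + B) = 42 - 7*(B**2 - 7*B) = 42 + (-7*B**2 + 49*B) = 42 - 7*B**2 + 49*B)
L(12)*p(b) = (42 - 7*12**2 + 49*12)*(1 + 2/3) = (42 - 7*144 + 588)*(5/3) = (42 - 1008 + 588)*(5/3) = -378*5/3 = -630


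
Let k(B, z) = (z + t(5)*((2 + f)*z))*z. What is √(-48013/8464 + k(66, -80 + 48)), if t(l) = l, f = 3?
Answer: 11*√1861963/92 ≈ 163.15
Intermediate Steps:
k(B, z) = 26*z² (k(B, z) = (z + 5*((2 + 3)*z))*z = (z + 5*(5*z))*z = (z + 25*z)*z = (26*z)*z = 26*z²)
√(-48013/8464 + k(66, -80 + 48)) = √(-48013/8464 + 26*(-80 + 48)²) = √(-48013*1/8464 + 26*(-32)²) = √(-48013/8464 + 26*1024) = √(-48013/8464 + 26624) = √(225297523/8464) = 11*√1861963/92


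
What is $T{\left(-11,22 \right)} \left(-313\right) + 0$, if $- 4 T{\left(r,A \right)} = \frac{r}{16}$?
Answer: $- \frac{3443}{64} \approx -53.797$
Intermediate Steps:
$T{\left(r,A \right)} = - \frac{r}{64}$ ($T{\left(r,A \right)} = - \frac{\frac{1}{16} r}{4} = - \frac{r}{64}$)
$T{\left(-11,22 \right)} \left(-313\right) + 0 = \left(- \frac{1}{64}\right) \left(-11\right) \left(-313\right) + 0 = \frac{11}{64} \left(-313\right) + 0 = - \frac{3443}{64} + 0 = - \frac{3443}{64}$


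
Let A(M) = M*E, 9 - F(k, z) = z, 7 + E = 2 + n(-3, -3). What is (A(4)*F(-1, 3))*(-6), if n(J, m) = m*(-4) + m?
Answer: -576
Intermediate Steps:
n(J, m) = -3*m (n(J, m) = -4*m + m = -3*m)
E = 4 (E = -7 + (2 - 3*(-3)) = -7 + (2 + 9) = -7 + 11 = 4)
F(k, z) = 9 - z
A(M) = 4*M (A(M) = M*4 = 4*M)
(A(4)*F(-1, 3))*(-6) = ((4*4)*(9 - 1*3))*(-6) = (16*(9 - 3))*(-6) = (16*6)*(-6) = 96*(-6) = -576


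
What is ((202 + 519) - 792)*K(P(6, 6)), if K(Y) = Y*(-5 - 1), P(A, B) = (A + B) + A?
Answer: 7668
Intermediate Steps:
P(A, B) = B + 2*A
K(Y) = -6*Y (K(Y) = Y*(-6) = -6*Y)
((202 + 519) - 792)*K(P(6, 6)) = ((202 + 519) - 792)*(-6*(6 + 2*6)) = (721 - 792)*(-6*(6 + 12)) = -(-426)*18 = -71*(-108) = 7668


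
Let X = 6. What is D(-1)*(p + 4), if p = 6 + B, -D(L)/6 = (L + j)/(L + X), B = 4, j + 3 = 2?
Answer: 168/5 ≈ 33.600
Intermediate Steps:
j = -1 (j = -3 + 2 = -1)
D(L) = -6*(-1 + L)/(6 + L) (D(L) = -6*(L - 1)/(L + 6) = -6*(-1 + L)/(6 + L))
p = 10 (p = 6 + 4 = 10)
D(-1)*(p + 4) = (6*(1 - 1*(-1))/(6 - 1))*(10 + 4) = (6*(1 + 1)/5)*14 = (6*(⅕)*2)*14 = (12/5)*14 = 168/5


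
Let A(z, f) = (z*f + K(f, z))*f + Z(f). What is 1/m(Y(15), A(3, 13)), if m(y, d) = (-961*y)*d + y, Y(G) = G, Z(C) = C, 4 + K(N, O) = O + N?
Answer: -1/9744525 ≈ -1.0262e-7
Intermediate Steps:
K(N, O) = -4 + N + O (K(N, O) = -4 + (O + N) = -4 + (N + O) = -4 + N + O)
A(z, f) = f + f*(-4 + f + z + f*z) (A(z, f) = (z*f + (-4 + f + z))*f + f = (f*z + (-4 + f + z))*f + f = (-4 + f + z + f*z)*f + f = f*(-4 + f + z + f*z) + f = f + f*(-4 + f + z + f*z))
m(y, d) = y - 961*d*y (m(y, d) = -961*d*y + y = y - 961*d*y)
1/m(Y(15), A(3, 13)) = 1/(15*(1 - 12493*(-3 + 13 + 3 + 13*3))) = 1/(15*(1 - 12493*(-3 + 13 + 3 + 39))) = 1/(15*(1 - 12493*52)) = 1/(15*(1 - 961*676)) = 1/(15*(1 - 649636)) = 1/(15*(-649635)) = 1/(-9744525) = -1/9744525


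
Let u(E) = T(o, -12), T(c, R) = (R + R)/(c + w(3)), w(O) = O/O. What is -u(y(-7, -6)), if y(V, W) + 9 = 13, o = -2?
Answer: -24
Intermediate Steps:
w(O) = 1
T(c, R) = 2*R/(1 + c) (T(c, R) = (R + R)/(c + 1) = (2*R)/(1 + c) = 2*R/(1 + c))
y(V, W) = 4 (y(V, W) = -9 + 13 = 4)
u(E) = 24 (u(E) = 2*(-12)/(1 - 2) = 2*(-12)/(-1) = 2*(-12)*(-1) = 24)
-u(y(-7, -6)) = -1*24 = -24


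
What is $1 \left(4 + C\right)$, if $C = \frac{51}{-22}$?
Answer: $\frac{37}{22} \approx 1.6818$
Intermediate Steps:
$C = - \frac{51}{22}$ ($C = 51 \left(- \frac{1}{22}\right) = - \frac{51}{22} \approx -2.3182$)
$1 \left(4 + C\right) = 1 \left(4 - \frac{51}{22}\right) = 1 \cdot \frac{37}{22} = \frac{37}{22}$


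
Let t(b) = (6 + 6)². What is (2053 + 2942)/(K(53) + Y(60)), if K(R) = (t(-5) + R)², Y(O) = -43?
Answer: 1665/12922 ≈ 0.12885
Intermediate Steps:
t(b) = 144 (t(b) = 12² = 144)
K(R) = (144 + R)²
(2053 + 2942)/(K(53) + Y(60)) = (2053 + 2942)/((144 + 53)² - 43) = 4995/(197² - 43) = 4995/(38809 - 43) = 4995/38766 = 4995*(1/38766) = 1665/12922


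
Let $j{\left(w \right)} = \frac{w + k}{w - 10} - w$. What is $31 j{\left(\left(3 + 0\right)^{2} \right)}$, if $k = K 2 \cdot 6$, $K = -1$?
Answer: $-186$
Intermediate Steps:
$k = -12$ ($k = \left(-1\right) 2 \cdot 6 = \left(-2\right) 6 = -12$)
$j{\left(w \right)} = - w + \frac{-12 + w}{-10 + w}$ ($j{\left(w \right)} = \frac{w - 12}{w - 10} - w = \frac{-12 + w}{-10 + w} - w = - w + \frac{-12 + w}{-10 + w}$)
$31 j{\left(\left(3 + 0\right)^{2} \right)} = 31 \frac{-12 - \left(\left(3 + 0\right)^{2}\right)^{2} + 11 \left(3 + 0\right)^{2}}{-10 + \left(3 + 0\right)^{2}} = 31 \frac{-12 - \left(3^{2}\right)^{2} + 11 \cdot 3^{2}}{-10 + 3^{2}} = 31 \frac{-12 - 9^{2} + 11 \cdot 9}{-10 + 9} = 31 \frac{-12 - 81 + 99}{-1} = 31 \left(- (-12 - 81 + 99)\right) = 31 \left(\left(-1\right) 6\right) = 31 \left(-6\right) = -186$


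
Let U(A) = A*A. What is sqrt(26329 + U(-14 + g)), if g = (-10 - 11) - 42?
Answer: 127*sqrt(2) ≈ 179.61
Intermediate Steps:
g = -63 (g = -21 - 42 = -63)
U(A) = A**2
sqrt(26329 + U(-14 + g)) = sqrt(26329 + (-14 - 63)**2) = sqrt(26329 + (-77)**2) = sqrt(26329 + 5929) = sqrt(32258) = 127*sqrt(2)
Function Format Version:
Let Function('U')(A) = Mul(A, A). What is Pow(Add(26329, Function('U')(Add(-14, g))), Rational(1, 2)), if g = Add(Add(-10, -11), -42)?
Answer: Mul(127, Pow(2, Rational(1, 2))) ≈ 179.61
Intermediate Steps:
g = -63 (g = Add(-21, -42) = -63)
Function('U')(A) = Pow(A, 2)
Pow(Add(26329, Function('U')(Add(-14, g))), Rational(1, 2)) = Pow(Add(26329, Pow(Add(-14, -63), 2)), Rational(1, 2)) = Pow(Add(26329, Pow(-77, 2)), Rational(1, 2)) = Pow(Add(26329, 5929), Rational(1, 2)) = Pow(32258, Rational(1, 2)) = Mul(127, Pow(2, Rational(1, 2)))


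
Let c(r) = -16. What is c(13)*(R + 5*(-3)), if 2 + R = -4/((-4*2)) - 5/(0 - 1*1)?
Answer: 184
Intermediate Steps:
R = 7/2 (R = -2 + (-4/((-4*2)) - 5/(0 - 1*1)) = -2 + (-4/(-8) - 5/(0 - 1)) = -2 + (-4*(-⅛) - 5/(-1)) = -2 + (½ - 5*(-1)) = -2 + (½ + 5) = -2 + 11/2 = 7/2 ≈ 3.5000)
c(13)*(R + 5*(-3)) = -16*(7/2 + 5*(-3)) = -16*(7/2 - 15) = -16*(-23/2) = 184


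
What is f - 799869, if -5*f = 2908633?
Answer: -6907978/5 ≈ -1.3816e+6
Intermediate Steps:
f = -2908633/5 (f = -⅕*2908633 = -2908633/5 ≈ -5.8173e+5)
f - 799869 = -2908633/5 - 799869 = -6907978/5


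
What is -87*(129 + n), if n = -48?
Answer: -7047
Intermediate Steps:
-87*(129 + n) = -87*(129 - 48) = -87*81 = -7047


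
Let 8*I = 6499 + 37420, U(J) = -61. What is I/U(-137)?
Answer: -43919/488 ≈ -89.998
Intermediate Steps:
I = 43919/8 (I = (6499 + 37420)/8 = (1/8)*43919 = 43919/8 ≈ 5489.9)
I/U(-137) = (43919/8)/(-61) = (43919/8)*(-1/61) = -43919/488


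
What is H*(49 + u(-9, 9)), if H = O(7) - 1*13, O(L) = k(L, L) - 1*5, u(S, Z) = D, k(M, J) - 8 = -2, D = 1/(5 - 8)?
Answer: -584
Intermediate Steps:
D = -⅓ (D = 1/(-3) = -⅓ ≈ -0.33333)
k(M, J) = 6 (k(M, J) = 8 - 2 = 6)
u(S, Z) = -⅓
O(L) = 1 (O(L) = 6 - 1*5 = 6 - 5 = 1)
H = -12 (H = 1 - 1*13 = 1 - 13 = -12)
H*(49 + u(-9, 9)) = -12*(49 - ⅓) = -12*146/3 = -584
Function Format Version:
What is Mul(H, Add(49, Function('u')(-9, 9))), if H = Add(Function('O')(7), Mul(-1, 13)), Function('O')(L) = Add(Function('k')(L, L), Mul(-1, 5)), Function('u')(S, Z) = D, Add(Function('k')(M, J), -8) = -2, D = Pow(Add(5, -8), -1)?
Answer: -584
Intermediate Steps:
D = Rational(-1, 3) (D = Pow(-3, -1) = Rational(-1, 3) ≈ -0.33333)
Function('k')(M, J) = 6 (Function('k')(M, J) = Add(8, -2) = 6)
Function('u')(S, Z) = Rational(-1, 3)
Function('O')(L) = 1 (Function('O')(L) = Add(6, Mul(-1, 5)) = Add(6, -5) = 1)
H = -12 (H = Add(1, Mul(-1, 13)) = Add(1, -13) = -12)
Mul(H, Add(49, Function('u')(-9, 9))) = Mul(-12, Add(49, Rational(-1, 3))) = Mul(-12, Rational(146, 3)) = -584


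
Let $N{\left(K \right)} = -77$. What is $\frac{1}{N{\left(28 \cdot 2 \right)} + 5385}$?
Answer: $\frac{1}{5308} \approx 0.00018839$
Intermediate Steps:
$\frac{1}{N{\left(28 \cdot 2 \right)} + 5385} = \frac{1}{-77 + 5385} = \frac{1}{5308}$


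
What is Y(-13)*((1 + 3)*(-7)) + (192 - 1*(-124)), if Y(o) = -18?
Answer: 820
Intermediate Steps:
Y(-13)*((1 + 3)*(-7)) + (192 - 1*(-124)) = -18*(1 + 3)*(-7) + (192 - 1*(-124)) = -72*(-7) + (192 + 124) = -18*(-28) + 316 = 504 + 316 = 820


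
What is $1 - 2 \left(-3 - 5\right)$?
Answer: $17$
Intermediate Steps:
$1 - 2 \left(-3 - 5\right) = 1 - -16 = 1 + 16 = 17$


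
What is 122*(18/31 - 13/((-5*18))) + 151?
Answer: 334048/1395 ≈ 239.46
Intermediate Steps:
122*(18/31 - 13/((-5*18))) + 151 = 122*(18*(1/31) - 13/(-90)) + 151 = 122*(18/31 - 13*(-1/90)) + 151 = 122*(18/31 + 13/90) + 151 = 122*(2023/2790) + 151 = 123403/1395 + 151 = 334048/1395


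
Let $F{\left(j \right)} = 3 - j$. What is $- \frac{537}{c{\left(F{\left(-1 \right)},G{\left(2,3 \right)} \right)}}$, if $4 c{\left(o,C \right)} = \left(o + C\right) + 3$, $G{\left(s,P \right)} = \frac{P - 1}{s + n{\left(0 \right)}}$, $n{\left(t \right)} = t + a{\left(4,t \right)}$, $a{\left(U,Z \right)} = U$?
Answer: $- \frac{3222}{11} \approx -292.91$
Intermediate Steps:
$n{\left(t \right)} = 4 + t$ ($n{\left(t \right)} = t + 4 = 4 + t$)
$G{\left(s,P \right)} = \frac{-1 + P}{4 + s}$ ($G{\left(s,P \right)} = \frac{P - 1}{s + \left(4 + 0\right)} = \frac{-1 + P}{s + 4} = \frac{-1 + P}{4 + s}$)
$c{\left(o,C \right)} = \frac{3}{4} + \frac{C}{4} + \frac{o}{4}$ ($c{\left(o,C \right)} = \frac{\left(o + C\right) + 3}{4} = \frac{\left(C + o\right) + 3}{4} = \frac{3 + C + o}{4} = \frac{3}{4} + \frac{C}{4} + \frac{o}{4}$)
$- \frac{537}{c{\left(F{\left(-1 \right)},G{\left(2,3 \right)} \right)}} = - \frac{537}{\frac{3}{4} + \frac{\frac{1}{4 + 2} \left(-1 + 3\right)}{4} + \frac{3 - -1}{4}} = - \frac{537}{\frac{3}{4} + \frac{\frac{1}{6} \cdot 2}{4} + \frac{3 + 1}{4}} = - \frac{537}{\frac{3}{4} + \frac{\frac{1}{6} \cdot 2}{4} + \frac{1}{4} \cdot 4} = - \frac{537}{\frac{3}{4} + \frac{1}{4} \cdot \frac{1}{3} + 1} = - \frac{537}{\frac{3}{4} + \frac{1}{12} + 1} = - \frac{537}{\frac{11}{6}} = \left(-537\right) \frac{6}{11} = - \frac{3222}{11}$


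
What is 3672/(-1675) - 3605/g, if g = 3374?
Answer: -2632529/807350 ≈ -3.2607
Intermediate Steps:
3672/(-1675) - 3605/g = 3672/(-1675) - 3605/3374 = 3672*(-1/1675) - 3605*1/3374 = -3672/1675 - 515/482 = -2632529/807350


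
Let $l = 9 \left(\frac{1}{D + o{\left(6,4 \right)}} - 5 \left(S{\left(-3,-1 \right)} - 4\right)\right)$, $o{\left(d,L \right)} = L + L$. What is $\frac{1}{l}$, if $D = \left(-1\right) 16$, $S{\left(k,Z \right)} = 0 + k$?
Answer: $\frac{8}{2511} \approx 0.003186$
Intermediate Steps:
$S{\left(k,Z \right)} = k$
$o{\left(d,L \right)} = 2 L$
$D = -16$
$l = \frac{2511}{8}$ ($l = 9 \left(\frac{1}{-16 + 2 \cdot 4} - 5 \left(-3 - 4\right)\right) = 9 \left(\frac{1}{-16 + 8} - -35\right) = 9 \left(\frac{1}{-8} + 35\right) = 9 \left(- \frac{1}{8} + 35\right) = 9 \cdot \frac{279}{8} = \frac{2511}{8} \approx 313.88$)
$\frac{1}{l} = \frac{1}{\frac{2511}{8}} = \frac{8}{2511}$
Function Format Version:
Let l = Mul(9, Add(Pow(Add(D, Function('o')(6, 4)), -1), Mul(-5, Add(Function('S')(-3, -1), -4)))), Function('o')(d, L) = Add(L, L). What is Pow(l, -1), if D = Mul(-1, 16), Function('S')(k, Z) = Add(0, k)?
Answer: Rational(8, 2511) ≈ 0.0031860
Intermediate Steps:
Function('S')(k, Z) = k
Function('o')(d, L) = Mul(2, L)
D = -16
l = Rational(2511, 8) (l = Mul(9, Add(Pow(Add(-16, Mul(2, 4)), -1), Mul(-5, Add(-3, -4)))) = Mul(9, Add(Pow(Add(-16, 8), -1), Mul(-5, -7))) = Mul(9, Add(Pow(-8, -1), 35)) = Mul(9, Add(Rational(-1, 8), 35)) = Mul(9, Rational(279, 8)) = Rational(2511, 8) ≈ 313.88)
Pow(l, -1) = Pow(Rational(2511, 8), -1) = Rational(8, 2511)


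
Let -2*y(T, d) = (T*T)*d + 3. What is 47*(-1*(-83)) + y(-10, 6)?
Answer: 7199/2 ≈ 3599.5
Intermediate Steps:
y(T, d) = -3/2 - d*T²/2 (y(T, d) = -((T*T)*d + 3)/2 = -(T²*d + 3)/2 = -(d*T² + 3)/2 = -(3 + d*T²)/2 = -3/2 - d*T²/2)
47*(-1*(-83)) + y(-10, 6) = 47*(-1*(-83)) + (-3/2 - ½*6*(-10)²) = 47*83 + (-3/2 - ½*6*100) = 3901 + (-3/2 - 300) = 3901 - 603/2 = 7199/2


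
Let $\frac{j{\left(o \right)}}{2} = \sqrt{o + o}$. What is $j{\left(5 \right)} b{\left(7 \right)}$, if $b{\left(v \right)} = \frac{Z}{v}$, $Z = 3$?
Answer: $\frac{6 \sqrt{10}}{7} \approx 2.7105$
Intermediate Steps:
$j{\left(o \right)} = 2 \sqrt{2} \sqrt{o}$ ($j{\left(o \right)} = 2 \sqrt{o + o} = 2 \sqrt{2 o} = 2 \sqrt{2} \sqrt{o}$)
$b{\left(v \right)} = \frac{3}{v}$
$j{\left(5 \right)} b{\left(7 \right)} = 2 \sqrt{2} \sqrt{5} \cdot \frac{3}{7} = 2 \sqrt{10} \cdot 3 \cdot \frac{1}{7} = 2 \sqrt{10} \cdot \frac{3}{7} = \frac{6 \sqrt{10}}{7}$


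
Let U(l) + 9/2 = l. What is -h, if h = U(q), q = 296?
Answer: -583/2 ≈ -291.50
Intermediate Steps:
U(l) = -9/2 + l
h = 583/2 (h = -9/2 + 296 = 583/2 ≈ 291.50)
-h = -1*583/2 = -583/2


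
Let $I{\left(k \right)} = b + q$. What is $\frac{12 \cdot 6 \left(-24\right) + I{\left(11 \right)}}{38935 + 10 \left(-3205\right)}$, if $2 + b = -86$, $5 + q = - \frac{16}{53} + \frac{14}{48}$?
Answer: $- \frac{463265}{1751544} \approx -0.26449$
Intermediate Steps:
$q = - \frac{6373}{1272}$ ($q = -5 + \left(- \frac{16}{53} + \frac{14}{48}\right) = -5 + \left(\left(-16\right) \frac{1}{53} + 14 \cdot \frac{1}{48}\right) = -5 + \left(- \frac{16}{53} + \frac{7}{24}\right) = -5 - \frac{13}{1272} = - \frac{6373}{1272} \approx -5.0102$)
$b = -88$ ($b = -2 - 86 = -88$)
$I{\left(k \right)} = - \frac{118309}{1272}$ ($I{\left(k \right)} = -88 - \frac{6373}{1272} = - \frac{118309}{1272}$)
$\frac{12 \cdot 6 \left(-24\right) + I{\left(11 \right)}}{38935 + 10 \left(-3205\right)} = \frac{12 \cdot 6 \left(-24\right) - \frac{118309}{1272}}{38935 + 10 \left(-3205\right)} = \frac{72 \left(-24\right) - \frac{118309}{1272}}{38935 - 32050} = \frac{-1728 - \frac{118309}{1272}}{6885} = \left(- \frac{2316325}{1272}\right) \frac{1}{6885} = - \frac{463265}{1751544}$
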